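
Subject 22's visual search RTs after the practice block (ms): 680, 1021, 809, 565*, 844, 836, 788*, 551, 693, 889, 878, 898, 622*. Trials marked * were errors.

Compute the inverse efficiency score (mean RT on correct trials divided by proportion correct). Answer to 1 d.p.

Correct trials (n=10): 680, 1021, 809, 844, 836, 551, 693, 889, 878, 898
Mean correct RT = 8099/10 = 809.9000 ms
Proportion correct = 10/13
IES = 809.9000 / (10/13) = 1052.870 ms

1052.9 ms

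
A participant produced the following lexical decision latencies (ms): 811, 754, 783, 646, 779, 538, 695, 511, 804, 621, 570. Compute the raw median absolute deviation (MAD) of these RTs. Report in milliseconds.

Sorted: 511, 538, 570, 621, 646, 695, 754, 779, 783, 804, 811 → median = 695
|x − 695|: 116, 59, 88, 49, 84, 157, 0, 184, 109, 74, 125
Sorted deviations: 0, 49, 59, 74, 84, 88, 109, 116, 125, 157, 184 → MAD = 88

88 ms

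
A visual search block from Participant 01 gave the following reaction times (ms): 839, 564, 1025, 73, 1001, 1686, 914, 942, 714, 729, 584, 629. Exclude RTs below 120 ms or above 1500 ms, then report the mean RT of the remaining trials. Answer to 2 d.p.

Excluded: 73, 1686
Retained (n=10): Σ = 7941
Mean = 7941/10 = 794.1000

794.10 ms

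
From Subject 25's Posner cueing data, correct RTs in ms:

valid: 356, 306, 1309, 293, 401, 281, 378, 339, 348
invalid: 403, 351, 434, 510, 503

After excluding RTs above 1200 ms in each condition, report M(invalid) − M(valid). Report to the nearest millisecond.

valid: exclude 1309
M(valid) = 2702/8 = 337.750
M(invalid) = 2201/5 = 440.200
Difference = 440.200 − 337.750 = 102.450 ms

102 ms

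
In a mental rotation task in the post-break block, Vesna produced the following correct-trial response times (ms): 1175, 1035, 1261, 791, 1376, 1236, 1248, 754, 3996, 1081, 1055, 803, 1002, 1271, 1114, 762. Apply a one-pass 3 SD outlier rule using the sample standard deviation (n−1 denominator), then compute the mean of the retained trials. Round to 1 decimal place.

n = 16, ΣRT = 19960, M = 1247.500
Σ(x−M)² = 8650140.00; s = √(8650140.00/15) = 759.392
Cutoffs: 1247.500 ± 3·759.392 → [-1030.7, 3525.7]
Outside: 3996 → excluded.
Retained (n=15): Σ = 15964, mean = 15964/15 = 1064.267

1064.3 ms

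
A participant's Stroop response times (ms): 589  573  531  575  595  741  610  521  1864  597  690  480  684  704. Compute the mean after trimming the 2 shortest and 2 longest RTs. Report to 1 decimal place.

Sorted: 480, 521, 531, 573, 575, 589, 595, 597, 610, 684, 690, 704, 741, 1864
Drop lowest 2 (480, 521) and highest 2 (741, 1864)
Remaining (n=10): Σ = 6148, mean = 6148/10 = 614.800

614.8 ms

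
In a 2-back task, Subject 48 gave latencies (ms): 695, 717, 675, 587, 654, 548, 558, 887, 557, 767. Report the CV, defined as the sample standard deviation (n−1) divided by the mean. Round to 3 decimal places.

0.164

n = 10, Σ = 6645, M = 664.5000
Σ(x−M)² = 106396.500; s = √(106396.500/9) = 108.7283
CV = 108.7283 / 664.5000 = 0.16362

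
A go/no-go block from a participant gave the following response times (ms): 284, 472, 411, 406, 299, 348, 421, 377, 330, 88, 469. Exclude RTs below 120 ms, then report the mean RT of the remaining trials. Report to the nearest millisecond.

Excluded: 88
Retained (n=10): Σ = 3817
Mean = 3817/10 = 381.7000

382 ms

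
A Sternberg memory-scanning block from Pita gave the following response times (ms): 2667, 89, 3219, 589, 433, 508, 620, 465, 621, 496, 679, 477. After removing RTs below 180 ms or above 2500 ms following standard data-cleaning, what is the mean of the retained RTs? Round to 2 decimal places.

543.11 ms

Excluded: 89, 2667, 3219
Retained (n=9): Σ = 4888
Mean = 4888/9 = 543.1111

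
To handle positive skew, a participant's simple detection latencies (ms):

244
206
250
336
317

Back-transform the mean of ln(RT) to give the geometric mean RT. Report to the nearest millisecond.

266 ms

ln(RT): 5.4972, 5.3279, 5.5215, 5.8171, 5.7589
Mean ln(RT) = 27.9225/5 = 5.58450
Geometric mean = exp(5.58450) = 266.27 ms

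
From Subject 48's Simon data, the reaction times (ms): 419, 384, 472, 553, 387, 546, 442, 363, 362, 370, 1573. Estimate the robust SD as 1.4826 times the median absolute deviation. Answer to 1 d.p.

Sorted: 362, 363, 370, 384, 387, 419, 442, 472, 546, 553, 1573 → median = 419
|x − 419| sorted: 0, 23, 32, 35, 49, 53, 56, 57, 127, 134, 1154 → MAD = 53
Robust SD ≈ 1.4826 × 53 = 78.578

78.6 ms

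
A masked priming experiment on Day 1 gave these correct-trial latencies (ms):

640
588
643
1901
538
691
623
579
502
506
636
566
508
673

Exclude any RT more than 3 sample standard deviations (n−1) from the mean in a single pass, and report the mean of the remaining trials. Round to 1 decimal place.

n = 14, ΣRT = 9594, M = 685.286
Σ(x−M)² = 1642142.86; s = √(1642142.86/13) = 355.413
Cutoffs: 685.286 ± 3·355.413 → [-381.0, 1751.5]
Outside: 1901 → excluded.
Retained (n=13): Σ = 7693, mean = 7693/13 = 591.769

591.8 ms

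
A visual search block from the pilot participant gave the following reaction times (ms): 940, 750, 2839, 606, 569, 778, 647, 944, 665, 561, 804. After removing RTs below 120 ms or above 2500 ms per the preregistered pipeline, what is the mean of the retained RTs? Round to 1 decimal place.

726.4 ms

Excluded: 2839
Retained (n=10): Σ = 7264
Mean = 7264/10 = 726.4000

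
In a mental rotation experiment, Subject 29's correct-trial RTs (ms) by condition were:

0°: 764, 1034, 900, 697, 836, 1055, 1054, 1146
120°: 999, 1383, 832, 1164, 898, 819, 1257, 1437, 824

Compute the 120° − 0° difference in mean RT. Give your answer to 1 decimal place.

132.4 ms

M(0°) = 7486/8 = 935.750
M(120°) = 9613/9 = 1068.111
Difference = 1068.111 − 935.750 = 132.361 ms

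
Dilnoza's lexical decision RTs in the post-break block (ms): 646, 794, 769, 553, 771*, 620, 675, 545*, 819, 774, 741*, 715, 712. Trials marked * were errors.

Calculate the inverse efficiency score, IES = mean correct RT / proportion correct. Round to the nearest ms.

920 ms

Correct trials (n=10): 646, 794, 769, 553, 620, 675, 819, 774, 715, 712
Mean correct RT = 7077/10 = 707.7000 ms
Proportion correct = 10/13
IES = 707.7000 / (10/13) = 920.010 ms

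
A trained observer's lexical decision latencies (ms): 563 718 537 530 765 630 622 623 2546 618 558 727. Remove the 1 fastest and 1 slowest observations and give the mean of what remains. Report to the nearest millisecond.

636 ms

Sorted: 530, 537, 558, 563, 618, 622, 623, 630, 718, 727, 765, 2546
Drop lowest 1 (530) and highest 1 (2546)
Remaining (n=10): Σ = 6361, mean = 6361/10 = 636.100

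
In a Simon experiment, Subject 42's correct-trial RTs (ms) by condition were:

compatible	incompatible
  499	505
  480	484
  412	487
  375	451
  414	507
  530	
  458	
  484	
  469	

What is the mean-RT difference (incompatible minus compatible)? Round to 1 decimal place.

28.9 ms

M(compatible) = 4121/9 = 457.889
M(incompatible) = 2434/5 = 486.800
Difference = 486.800 − 457.889 = 28.911 ms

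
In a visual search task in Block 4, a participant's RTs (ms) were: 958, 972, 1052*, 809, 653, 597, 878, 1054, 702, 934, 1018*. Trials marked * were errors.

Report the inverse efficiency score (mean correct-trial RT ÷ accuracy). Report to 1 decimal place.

Correct trials (n=9): 958, 972, 809, 653, 597, 878, 1054, 702, 934
Mean correct RT = 7557/9 = 839.6667 ms
Proportion correct = 9/11
IES = 839.6667 / (9/11) = 1026.259 ms

1026.3 ms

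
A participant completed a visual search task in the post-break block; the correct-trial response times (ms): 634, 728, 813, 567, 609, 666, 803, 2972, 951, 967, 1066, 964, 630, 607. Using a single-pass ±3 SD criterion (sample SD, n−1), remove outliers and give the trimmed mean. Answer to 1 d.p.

n = 14, ΣRT = 12977, M = 926.929
Σ(x−M)² = 4848166.93; s = √(4848166.93/13) = 610.685
Cutoffs: 926.929 ± 3·610.685 → [-905.1, 2759.0]
Outside: 2972 → excluded.
Retained (n=13): Σ = 10005, mean = 10005/13 = 769.615

769.6 ms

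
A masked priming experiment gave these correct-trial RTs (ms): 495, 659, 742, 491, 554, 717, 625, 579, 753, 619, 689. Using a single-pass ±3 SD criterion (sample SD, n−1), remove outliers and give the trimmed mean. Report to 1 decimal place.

n = 11, ΣRT = 6923, M = 629.364
Σ(x−M)² = 85628.55; s = √(85628.55/10) = 92.536
Cutoffs: 629.364 ± 3·92.536 → [351.8, 907.0]
No RTs fall outside the cutoffs; all 11 retained. Mean = 6923/11 = 629.364

629.4 ms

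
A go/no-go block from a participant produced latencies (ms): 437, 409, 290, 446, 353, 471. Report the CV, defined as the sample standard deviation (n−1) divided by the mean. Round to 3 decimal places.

0.169

n = 6, Σ = 2406, M = 401.0000
Σ(x−M)² = 22910.000; s = √(22910.000/5) = 67.6905
CV = 67.6905 / 401.0000 = 0.16880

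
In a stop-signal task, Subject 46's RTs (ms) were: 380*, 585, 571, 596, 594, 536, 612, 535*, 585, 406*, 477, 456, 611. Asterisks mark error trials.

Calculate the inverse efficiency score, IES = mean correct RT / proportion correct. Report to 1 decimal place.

731.0 ms

Correct trials (n=10): 585, 571, 596, 594, 536, 612, 585, 477, 456, 611
Mean correct RT = 5623/10 = 562.3000 ms
Proportion correct = 10/13
IES = 562.3000 / (10/13) = 730.990 ms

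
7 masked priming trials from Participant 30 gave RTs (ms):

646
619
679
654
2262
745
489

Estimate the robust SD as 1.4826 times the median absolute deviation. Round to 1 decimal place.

Sorted: 489, 619, 646, 654, 679, 745, 2262 → median = 654
|x − 654| sorted: 0, 8, 25, 35, 91, 165, 1608 → MAD = 35
Robust SD ≈ 1.4826 × 35 = 51.891

51.9 ms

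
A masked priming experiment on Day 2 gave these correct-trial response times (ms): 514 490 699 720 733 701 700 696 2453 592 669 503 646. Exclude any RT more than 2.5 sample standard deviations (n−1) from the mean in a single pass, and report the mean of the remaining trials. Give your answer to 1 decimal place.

638.6 ms

n = 13, ΣRT = 10116, M = 778.154
Σ(x−M)² = 3128157.69; s = √(3128157.69/12) = 510.568
Cutoffs: 778.154 ± 2.5·510.568 → [-498.3, 2054.6]
Outside: 2453 → excluded.
Retained (n=12): Σ = 7663, mean = 7663/12 = 638.583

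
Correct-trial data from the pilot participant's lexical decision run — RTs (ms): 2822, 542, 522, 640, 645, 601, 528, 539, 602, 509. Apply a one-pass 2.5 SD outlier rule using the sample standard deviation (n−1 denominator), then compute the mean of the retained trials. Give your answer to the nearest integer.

n = 10, ΣRT = 7950, M = 795.000
Σ(x−M)² = 4587298.00; s = √(4587298.00/9) = 713.933
Cutoffs: 795.000 ± 2.5·713.933 → [-989.8, 2579.8]
Outside: 2822 → excluded.
Retained (n=9): Σ = 5128, mean = 5128/9 = 569.778

570 ms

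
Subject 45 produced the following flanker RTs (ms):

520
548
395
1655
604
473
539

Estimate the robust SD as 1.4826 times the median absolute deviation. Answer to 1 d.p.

Sorted: 395, 473, 520, 539, 548, 604, 1655 → median = 539
|x − 539| sorted: 0, 9, 19, 65, 66, 144, 1116 → MAD = 65
Robust SD ≈ 1.4826 × 65 = 96.369

96.4 ms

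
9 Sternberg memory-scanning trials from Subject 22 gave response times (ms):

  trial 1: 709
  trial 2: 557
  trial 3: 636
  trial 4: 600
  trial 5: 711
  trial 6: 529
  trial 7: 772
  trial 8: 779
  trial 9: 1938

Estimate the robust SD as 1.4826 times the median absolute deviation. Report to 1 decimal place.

Sorted: 529, 557, 600, 636, 709, 711, 772, 779, 1938 → median = 709
|x − 709| sorted: 0, 2, 63, 70, 73, 109, 152, 180, 1229 → MAD = 73
Robust SD ≈ 1.4826 × 73 = 108.230

108.2 ms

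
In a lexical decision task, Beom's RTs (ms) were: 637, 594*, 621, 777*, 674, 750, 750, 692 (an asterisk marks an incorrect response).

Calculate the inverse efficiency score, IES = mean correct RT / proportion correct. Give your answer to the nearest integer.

Correct trials (n=6): 637, 621, 674, 750, 750, 692
Mean correct RT = 4124/6 = 687.3333 ms
Proportion correct = 6/8
IES = 687.3333 / (6/8) = 916.444 ms

916 ms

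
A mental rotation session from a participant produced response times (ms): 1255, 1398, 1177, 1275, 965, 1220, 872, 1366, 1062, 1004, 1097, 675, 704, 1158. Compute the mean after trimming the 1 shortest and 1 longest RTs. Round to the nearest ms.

1096 ms

Sorted: 675, 704, 872, 965, 1004, 1062, 1097, 1158, 1177, 1220, 1255, 1275, 1366, 1398
Drop lowest 1 (675) and highest 1 (1398)
Remaining (n=12): Σ = 13155, mean = 13155/12 = 1096.250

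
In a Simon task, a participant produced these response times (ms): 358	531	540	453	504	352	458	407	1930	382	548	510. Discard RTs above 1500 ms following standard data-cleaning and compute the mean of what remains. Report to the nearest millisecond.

458 ms

Excluded: 1930
Retained (n=11): Σ = 5043
Mean = 5043/11 = 458.4545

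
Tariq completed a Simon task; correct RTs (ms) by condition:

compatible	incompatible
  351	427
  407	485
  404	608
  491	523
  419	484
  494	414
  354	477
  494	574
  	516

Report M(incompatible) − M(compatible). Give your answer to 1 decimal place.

M(compatible) = 3414/8 = 426.750
M(incompatible) = 4508/9 = 500.889
Difference = 500.889 − 426.750 = 74.139 ms

74.1 ms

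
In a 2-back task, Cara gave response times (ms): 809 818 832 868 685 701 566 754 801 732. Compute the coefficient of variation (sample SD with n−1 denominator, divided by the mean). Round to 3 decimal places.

0.118

n = 10, Σ = 7566, M = 756.6000
Σ(x−M)² = 71740.400; s = √(71740.400/9) = 89.2813
CV = 89.2813 / 756.6000 = 0.11800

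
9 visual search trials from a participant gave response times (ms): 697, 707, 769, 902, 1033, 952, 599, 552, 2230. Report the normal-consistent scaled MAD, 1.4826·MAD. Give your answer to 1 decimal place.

Sorted: 552, 599, 697, 707, 769, 902, 952, 1033, 2230 → median = 769
|x − 769| sorted: 0, 62, 72, 133, 170, 183, 217, 264, 1461 → MAD = 170
Robust SD ≈ 1.4826 × 170 = 252.042

252.0 ms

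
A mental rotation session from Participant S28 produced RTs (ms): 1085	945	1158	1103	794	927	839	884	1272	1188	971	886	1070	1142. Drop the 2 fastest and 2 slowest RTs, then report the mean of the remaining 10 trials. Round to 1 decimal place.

Sorted: 794, 839, 884, 886, 927, 945, 971, 1070, 1085, 1103, 1142, 1158, 1188, 1272
Drop lowest 2 (794, 839) and highest 2 (1188, 1272)
Remaining (n=10): Σ = 10171, mean = 10171/10 = 1017.100

1017.1 ms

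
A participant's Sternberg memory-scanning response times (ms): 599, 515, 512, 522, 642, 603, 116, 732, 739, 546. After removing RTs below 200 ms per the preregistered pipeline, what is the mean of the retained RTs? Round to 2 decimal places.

601.11 ms

Excluded: 116
Retained (n=9): Σ = 5410
Mean = 5410/9 = 601.1111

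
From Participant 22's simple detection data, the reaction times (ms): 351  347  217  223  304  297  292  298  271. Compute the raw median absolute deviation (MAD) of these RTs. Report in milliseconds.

26 ms

Sorted: 217, 223, 271, 292, 297, 298, 304, 347, 351 → median = 297
|x − 297|: 54, 50, 80, 74, 7, 0, 5, 1, 26
Sorted deviations: 0, 1, 5, 7, 26, 50, 54, 74, 80 → MAD = 26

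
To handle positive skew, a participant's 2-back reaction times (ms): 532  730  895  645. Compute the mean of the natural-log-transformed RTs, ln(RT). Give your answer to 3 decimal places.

6.534

ln(RT): 6.2766, 6.5930, 6.7968, 6.4693
Σ ln(RT) = 26.1358
Mean = 26.1358/4 = 6.53394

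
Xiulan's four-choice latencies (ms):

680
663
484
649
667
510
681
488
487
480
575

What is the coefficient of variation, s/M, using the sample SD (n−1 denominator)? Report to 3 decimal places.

n = 11, Σ = 6364, M = 578.5455
Σ(x−M)² = 80650.727; s = √(80650.727/10) = 89.8057
CV = 89.8057 / 578.5455 = 0.15523

0.155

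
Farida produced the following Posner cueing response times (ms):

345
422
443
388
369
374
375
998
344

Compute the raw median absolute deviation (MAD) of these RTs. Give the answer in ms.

Sorted: 344, 345, 369, 374, 375, 388, 422, 443, 998 → median = 375
|x − 375|: 30, 47, 68, 13, 6, 1, 0, 623, 31
Sorted deviations: 0, 1, 6, 13, 30, 31, 47, 68, 623 → MAD = 30

30 ms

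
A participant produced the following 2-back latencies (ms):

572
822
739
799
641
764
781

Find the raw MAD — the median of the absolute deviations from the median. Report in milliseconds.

35 ms

Sorted: 572, 641, 739, 764, 781, 799, 822 → median = 764
|x − 764|: 192, 58, 25, 35, 123, 0, 17
Sorted deviations: 0, 17, 25, 35, 58, 123, 192 → MAD = 35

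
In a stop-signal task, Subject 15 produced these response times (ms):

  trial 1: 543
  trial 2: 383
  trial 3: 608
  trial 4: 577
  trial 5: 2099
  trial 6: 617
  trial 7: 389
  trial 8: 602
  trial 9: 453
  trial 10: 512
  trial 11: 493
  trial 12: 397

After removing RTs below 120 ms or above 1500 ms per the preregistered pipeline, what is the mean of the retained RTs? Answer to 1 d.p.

Excluded: 2099
Retained (n=11): Σ = 5574
Mean = 5574/11 = 506.7273

506.7 ms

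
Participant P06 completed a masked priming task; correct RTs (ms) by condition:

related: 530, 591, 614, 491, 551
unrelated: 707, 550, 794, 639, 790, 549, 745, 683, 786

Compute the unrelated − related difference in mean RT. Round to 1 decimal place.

138.3 ms

M(related) = 2777/5 = 555.400
M(unrelated) = 6243/9 = 693.667
Difference = 693.667 − 555.400 = 138.267 ms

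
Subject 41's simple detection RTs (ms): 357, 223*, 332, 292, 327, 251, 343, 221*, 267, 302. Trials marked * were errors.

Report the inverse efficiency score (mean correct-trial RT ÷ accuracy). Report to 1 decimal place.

386.1 ms

Correct trials (n=8): 357, 332, 292, 327, 251, 343, 267, 302
Mean correct RT = 2471/8 = 308.8750 ms
Proportion correct = 8/10
IES = 308.8750 / (8/10) = 386.094 ms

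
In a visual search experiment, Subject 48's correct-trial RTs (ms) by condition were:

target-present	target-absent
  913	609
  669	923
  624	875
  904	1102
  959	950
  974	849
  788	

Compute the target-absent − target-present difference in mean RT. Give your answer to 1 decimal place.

M(target-present) = 5831/7 = 833.000
M(target-absent) = 5308/6 = 884.667
Difference = 884.667 − 833.000 = 51.667 ms

51.7 ms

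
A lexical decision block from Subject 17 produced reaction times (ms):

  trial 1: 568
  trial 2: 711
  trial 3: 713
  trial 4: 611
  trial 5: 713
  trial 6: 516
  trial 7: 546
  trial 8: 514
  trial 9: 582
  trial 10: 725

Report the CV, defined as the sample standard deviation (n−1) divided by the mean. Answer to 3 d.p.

n = 10, Σ = 6199, M = 619.9000
Σ(x−M)² = 68360.900; s = √(68360.900/9) = 87.1531
CV = 87.1531 / 619.9000 = 0.14059

0.141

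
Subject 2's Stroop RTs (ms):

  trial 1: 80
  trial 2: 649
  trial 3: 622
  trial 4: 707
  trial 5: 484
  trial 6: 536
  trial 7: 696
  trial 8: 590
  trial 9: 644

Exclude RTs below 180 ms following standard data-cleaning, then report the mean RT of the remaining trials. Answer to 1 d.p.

616.0 ms

Excluded: 80
Retained (n=8): Σ = 4928
Mean = 4928/8 = 616.0000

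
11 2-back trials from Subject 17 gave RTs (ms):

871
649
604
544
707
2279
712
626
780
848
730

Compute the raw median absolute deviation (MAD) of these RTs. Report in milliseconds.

Sorted: 544, 604, 626, 649, 707, 712, 730, 780, 848, 871, 2279 → median = 712
|x − 712|: 159, 63, 108, 168, 5, 1567, 0, 86, 68, 136, 18
Sorted deviations: 0, 5, 18, 63, 68, 86, 108, 136, 159, 168, 1567 → MAD = 86

86 ms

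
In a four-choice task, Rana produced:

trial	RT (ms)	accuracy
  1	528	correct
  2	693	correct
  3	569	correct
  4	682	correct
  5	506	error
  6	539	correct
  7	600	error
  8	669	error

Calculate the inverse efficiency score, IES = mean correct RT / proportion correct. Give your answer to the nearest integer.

964 ms

Correct trials (n=5): 528, 693, 569, 682, 539
Mean correct RT = 3011/5 = 602.2000 ms
Proportion correct = 5/8
IES = 602.2000 / (5/8) = 963.520 ms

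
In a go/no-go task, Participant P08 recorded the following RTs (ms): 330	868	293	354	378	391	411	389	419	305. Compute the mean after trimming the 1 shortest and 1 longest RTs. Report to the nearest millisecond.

Sorted: 293, 305, 330, 354, 378, 389, 391, 411, 419, 868
Drop lowest 1 (293) and highest 1 (868)
Remaining (n=8): Σ = 2977, mean = 2977/8 = 372.125

372 ms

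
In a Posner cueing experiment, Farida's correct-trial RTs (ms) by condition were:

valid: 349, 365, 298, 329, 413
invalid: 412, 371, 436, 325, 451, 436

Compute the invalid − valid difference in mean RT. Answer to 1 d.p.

M(valid) = 1754/5 = 350.800
M(invalid) = 2431/6 = 405.167
Difference = 405.167 − 350.800 = 54.367 ms

54.4 ms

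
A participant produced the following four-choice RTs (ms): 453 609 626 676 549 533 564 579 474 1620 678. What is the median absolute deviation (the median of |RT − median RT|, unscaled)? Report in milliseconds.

47 ms

Sorted: 453, 474, 533, 549, 564, 579, 609, 626, 676, 678, 1620 → median = 579
|x − 579|: 126, 30, 47, 97, 30, 46, 15, 0, 105, 1041, 99
Sorted deviations: 0, 15, 30, 30, 46, 47, 97, 99, 105, 126, 1041 → MAD = 47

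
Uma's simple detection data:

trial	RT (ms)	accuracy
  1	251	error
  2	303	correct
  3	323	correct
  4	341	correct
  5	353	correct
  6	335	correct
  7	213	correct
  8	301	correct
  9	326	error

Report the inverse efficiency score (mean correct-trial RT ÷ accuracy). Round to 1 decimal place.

Correct trials (n=7): 303, 323, 341, 353, 335, 213, 301
Mean correct RT = 2169/7 = 309.8571 ms
Proportion correct = 7/9
IES = 309.8571 / (7/9) = 398.388 ms

398.4 ms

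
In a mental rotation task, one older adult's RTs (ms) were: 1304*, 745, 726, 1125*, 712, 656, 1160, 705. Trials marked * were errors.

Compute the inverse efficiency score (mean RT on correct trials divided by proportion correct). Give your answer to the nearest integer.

1045 ms

Correct trials (n=6): 745, 726, 712, 656, 1160, 705
Mean correct RT = 4704/6 = 784.0000 ms
Proportion correct = 6/8
IES = 784.0000 / (6/8) = 1045.333 ms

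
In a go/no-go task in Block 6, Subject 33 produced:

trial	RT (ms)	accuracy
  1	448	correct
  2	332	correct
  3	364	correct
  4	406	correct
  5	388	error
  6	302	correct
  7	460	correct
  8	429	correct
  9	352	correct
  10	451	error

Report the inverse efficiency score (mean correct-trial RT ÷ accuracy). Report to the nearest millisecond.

Correct trials (n=8): 448, 332, 364, 406, 302, 460, 429, 352
Mean correct RT = 3093/8 = 386.6250 ms
Proportion correct = 8/10
IES = 386.6250 / (8/10) = 483.281 ms

483 ms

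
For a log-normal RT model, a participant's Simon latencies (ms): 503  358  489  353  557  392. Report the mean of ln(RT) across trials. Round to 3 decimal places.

6.076

ln(RT): 6.2206, 5.8805, 6.1924, 5.8665, 6.3226, 5.9713
Σ ln(RT) = 36.4538
Mean = 36.4538/6 = 6.07563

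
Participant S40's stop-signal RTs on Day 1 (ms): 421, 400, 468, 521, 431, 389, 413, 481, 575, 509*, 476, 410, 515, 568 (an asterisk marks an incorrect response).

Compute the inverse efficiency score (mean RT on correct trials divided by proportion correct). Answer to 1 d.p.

Correct trials (n=13): 421, 400, 468, 521, 431, 389, 413, 481, 575, 476, 410, 515, 568
Mean correct RT = 6068/13 = 466.7692 ms
Proportion correct = 13/14
IES = 466.7692 / (13/14) = 502.675 ms

502.7 ms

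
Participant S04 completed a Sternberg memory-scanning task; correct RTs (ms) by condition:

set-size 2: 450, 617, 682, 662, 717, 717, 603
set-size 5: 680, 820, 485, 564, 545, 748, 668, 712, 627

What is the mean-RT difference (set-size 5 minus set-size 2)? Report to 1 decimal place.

M(set-size 2) = 4448/7 = 635.429
M(set-size 5) = 5849/9 = 649.889
Difference = 649.889 − 635.429 = 14.460 ms

14.5 ms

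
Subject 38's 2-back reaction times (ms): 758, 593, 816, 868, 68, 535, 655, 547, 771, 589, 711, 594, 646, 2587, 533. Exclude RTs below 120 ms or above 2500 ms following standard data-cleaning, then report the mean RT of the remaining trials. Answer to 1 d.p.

Excluded: 68, 2587
Retained (n=13): Σ = 8616
Mean = 8616/13 = 662.7692

662.8 ms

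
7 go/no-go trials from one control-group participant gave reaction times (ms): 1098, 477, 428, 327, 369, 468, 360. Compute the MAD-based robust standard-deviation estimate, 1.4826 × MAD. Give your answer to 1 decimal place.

Sorted: 327, 360, 369, 428, 468, 477, 1098 → median = 428
|x − 428| sorted: 0, 40, 49, 59, 68, 101, 670 → MAD = 59
Robust SD ≈ 1.4826 × 59 = 87.473

87.5 ms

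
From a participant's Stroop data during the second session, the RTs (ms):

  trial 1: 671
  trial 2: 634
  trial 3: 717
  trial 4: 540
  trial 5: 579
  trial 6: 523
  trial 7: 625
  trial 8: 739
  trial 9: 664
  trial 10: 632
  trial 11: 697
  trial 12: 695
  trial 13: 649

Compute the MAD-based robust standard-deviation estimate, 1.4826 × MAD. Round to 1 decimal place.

68.2 ms

Sorted: 523, 540, 579, 625, 632, 634, 649, 664, 671, 695, 697, 717, 739 → median = 649
|x − 649| sorted: 0, 15, 15, 17, 22, 24, 46, 48, 68, 70, 90, 109, 126 → MAD = 46
Robust SD ≈ 1.4826 × 46 = 68.200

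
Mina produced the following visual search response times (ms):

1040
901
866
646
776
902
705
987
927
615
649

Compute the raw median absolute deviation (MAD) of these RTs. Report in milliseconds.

Sorted: 615, 646, 649, 705, 776, 866, 901, 902, 927, 987, 1040 → median = 866
|x − 866|: 174, 35, 0, 220, 90, 36, 161, 121, 61, 251, 217
Sorted deviations: 0, 35, 36, 61, 90, 121, 161, 174, 217, 220, 251 → MAD = 121

121 ms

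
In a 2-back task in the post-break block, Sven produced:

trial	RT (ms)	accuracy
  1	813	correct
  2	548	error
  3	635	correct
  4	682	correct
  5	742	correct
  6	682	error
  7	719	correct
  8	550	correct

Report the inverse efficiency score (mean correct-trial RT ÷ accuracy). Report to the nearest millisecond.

920 ms

Correct trials (n=6): 813, 635, 682, 742, 719, 550
Mean correct RT = 4141/6 = 690.1667 ms
Proportion correct = 6/8
IES = 690.1667 / (6/8) = 920.222 ms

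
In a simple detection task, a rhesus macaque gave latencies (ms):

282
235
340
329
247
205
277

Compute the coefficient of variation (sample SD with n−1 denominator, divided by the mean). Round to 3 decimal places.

0.179

n = 7, Σ = 1915, M = 273.5714
Σ(x−M)² = 14463.714; s = √(14463.714/6) = 49.0981
CV = 49.0981 / 273.5714 = 0.17947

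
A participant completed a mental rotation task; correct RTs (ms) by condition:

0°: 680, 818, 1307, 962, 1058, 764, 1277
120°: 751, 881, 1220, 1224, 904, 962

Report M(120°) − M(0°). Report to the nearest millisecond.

M(0°) = 6866/7 = 980.857
M(120°) = 5942/6 = 990.333
Difference = 990.333 − 980.857 = 9.476 ms

9 ms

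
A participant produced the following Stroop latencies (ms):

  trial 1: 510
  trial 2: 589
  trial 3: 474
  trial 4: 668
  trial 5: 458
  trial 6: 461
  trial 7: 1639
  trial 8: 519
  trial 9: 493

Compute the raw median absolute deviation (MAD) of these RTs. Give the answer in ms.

49 ms

Sorted: 458, 461, 474, 493, 510, 519, 589, 668, 1639 → median = 510
|x − 510|: 0, 79, 36, 158, 52, 49, 1129, 9, 17
Sorted deviations: 0, 9, 17, 36, 49, 52, 79, 158, 1129 → MAD = 49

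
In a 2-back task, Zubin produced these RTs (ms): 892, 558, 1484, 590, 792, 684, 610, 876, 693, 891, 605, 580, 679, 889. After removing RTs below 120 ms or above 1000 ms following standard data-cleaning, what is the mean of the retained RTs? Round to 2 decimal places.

Excluded: 1484
Retained (n=13): Σ = 9339
Mean = 9339/13 = 718.3846

718.38 ms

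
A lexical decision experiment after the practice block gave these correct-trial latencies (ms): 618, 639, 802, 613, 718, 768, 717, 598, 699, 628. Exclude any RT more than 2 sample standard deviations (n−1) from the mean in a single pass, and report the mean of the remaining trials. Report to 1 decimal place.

680.0 ms

n = 10, ΣRT = 6800, M = 680.000
Σ(x−M)² = 45244.00; s = √(45244.00/9) = 70.902
Cutoffs: 680.000 ± 2·70.902 → [538.2, 821.8]
No RTs fall outside the cutoffs; all 10 retained. Mean = 6800/10 = 680.000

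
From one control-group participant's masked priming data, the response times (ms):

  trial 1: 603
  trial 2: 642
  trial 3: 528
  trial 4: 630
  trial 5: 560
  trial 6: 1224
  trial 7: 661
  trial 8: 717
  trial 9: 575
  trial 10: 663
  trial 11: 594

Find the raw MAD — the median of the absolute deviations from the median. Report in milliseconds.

Sorted: 528, 560, 575, 594, 603, 630, 642, 661, 663, 717, 1224 → median = 630
|x − 630|: 27, 12, 102, 0, 70, 594, 31, 87, 55, 33, 36
Sorted deviations: 0, 12, 27, 31, 33, 36, 55, 70, 87, 102, 594 → MAD = 36

36 ms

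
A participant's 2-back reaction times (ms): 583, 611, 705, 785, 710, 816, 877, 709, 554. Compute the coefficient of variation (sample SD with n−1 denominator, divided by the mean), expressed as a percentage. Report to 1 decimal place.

n = 9, Σ = 6350, M = 705.5556
Σ(x−M)² = 94864.222; s = √(94864.222/8) = 108.8946
CV = 108.8946 / 705.5556 = 0.15434 = 15.434%

15.4%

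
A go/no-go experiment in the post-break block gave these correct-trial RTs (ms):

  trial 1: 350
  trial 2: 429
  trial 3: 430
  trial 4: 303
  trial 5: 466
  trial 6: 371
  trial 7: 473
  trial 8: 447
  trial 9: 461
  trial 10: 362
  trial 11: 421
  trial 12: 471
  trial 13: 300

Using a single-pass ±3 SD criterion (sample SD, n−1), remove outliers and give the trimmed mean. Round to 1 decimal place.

406.5 ms

n = 13, ΣRT = 5284, M = 406.462
Σ(x−M)² = 46489.23; s = √(46489.23/12) = 62.242
Cutoffs: 406.462 ± 3·62.242 → [219.7, 593.2]
No RTs fall outside the cutoffs; all 13 retained. Mean = 5284/13 = 406.462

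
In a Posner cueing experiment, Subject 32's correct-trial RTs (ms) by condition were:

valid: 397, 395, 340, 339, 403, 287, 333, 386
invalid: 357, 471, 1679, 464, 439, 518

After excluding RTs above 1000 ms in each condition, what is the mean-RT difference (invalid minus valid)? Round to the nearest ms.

invalid: exclude 1679
M(valid) = 2880/8 = 360.000
M(invalid) = 2249/5 = 449.800
Difference = 449.800 − 360.000 = 89.800 ms

90 ms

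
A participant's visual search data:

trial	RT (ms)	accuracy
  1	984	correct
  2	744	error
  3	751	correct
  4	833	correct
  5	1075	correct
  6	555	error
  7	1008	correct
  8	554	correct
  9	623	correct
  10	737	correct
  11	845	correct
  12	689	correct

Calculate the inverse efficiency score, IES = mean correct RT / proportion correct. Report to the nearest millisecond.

Correct trials (n=10): 984, 751, 833, 1075, 1008, 554, 623, 737, 845, 689
Mean correct RT = 8099/10 = 809.9000 ms
Proportion correct = 10/12
IES = 809.9000 / (10/12) = 971.880 ms

972 ms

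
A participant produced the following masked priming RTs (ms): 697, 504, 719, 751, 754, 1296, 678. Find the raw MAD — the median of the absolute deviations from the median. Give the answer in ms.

Sorted: 504, 678, 697, 719, 751, 754, 1296 → median = 719
|x − 719|: 22, 215, 0, 32, 35, 577, 41
Sorted deviations: 0, 22, 32, 35, 41, 215, 577 → MAD = 35

35 ms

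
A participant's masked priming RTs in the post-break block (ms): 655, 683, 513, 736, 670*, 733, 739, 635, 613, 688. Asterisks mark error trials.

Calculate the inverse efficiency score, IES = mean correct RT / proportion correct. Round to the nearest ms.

740 ms

Correct trials (n=9): 655, 683, 513, 736, 733, 739, 635, 613, 688
Mean correct RT = 5995/9 = 666.1111 ms
Proportion correct = 9/10
IES = 666.1111 / (9/10) = 740.123 ms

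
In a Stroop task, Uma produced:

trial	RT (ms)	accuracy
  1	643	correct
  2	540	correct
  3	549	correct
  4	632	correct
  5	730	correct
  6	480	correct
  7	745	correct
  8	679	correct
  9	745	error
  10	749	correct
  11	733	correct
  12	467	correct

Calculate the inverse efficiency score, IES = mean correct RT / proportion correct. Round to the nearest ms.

689 ms

Correct trials (n=11): 643, 540, 549, 632, 730, 480, 745, 679, 749, 733, 467
Mean correct RT = 6947/11 = 631.5455 ms
Proportion correct = 11/12
IES = 631.5455 / (11/12) = 688.959 ms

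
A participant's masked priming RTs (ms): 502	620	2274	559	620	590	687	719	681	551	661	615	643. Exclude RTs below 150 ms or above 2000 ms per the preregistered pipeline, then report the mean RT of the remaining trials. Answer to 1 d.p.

Excluded: 2274
Retained (n=12): Σ = 7448
Mean = 7448/12 = 620.6667

620.7 ms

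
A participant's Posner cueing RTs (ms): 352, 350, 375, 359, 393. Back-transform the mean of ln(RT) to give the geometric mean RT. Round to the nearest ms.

ln(RT): 5.8636, 5.8579, 5.9269, 5.8833, 5.9738
Mean ln(RT) = 29.5056/5 = 5.90112
Geometric mean = exp(5.90112) = 365.45 ms

365 ms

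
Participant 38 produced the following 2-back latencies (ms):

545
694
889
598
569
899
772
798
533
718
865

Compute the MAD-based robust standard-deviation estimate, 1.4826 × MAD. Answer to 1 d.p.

217.9 ms

Sorted: 533, 545, 569, 598, 694, 718, 772, 798, 865, 889, 899 → median = 718
|x − 718| sorted: 0, 24, 54, 80, 120, 147, 149, 171, 173, 181, 185 → MAD = 147
Robust SD ≈ 1.4826 × 147 = 217.942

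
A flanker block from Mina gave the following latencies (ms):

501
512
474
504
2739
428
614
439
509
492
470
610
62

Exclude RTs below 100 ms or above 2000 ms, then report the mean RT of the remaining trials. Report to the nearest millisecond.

Excluded: 62, 2739
Retained (n=11): Σ = 5553
Mean = 5553/11 = 504.8182

505 ms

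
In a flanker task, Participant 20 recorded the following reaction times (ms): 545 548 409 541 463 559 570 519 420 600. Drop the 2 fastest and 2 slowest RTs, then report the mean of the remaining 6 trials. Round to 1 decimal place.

Sorted: 409, 420, 463, 519, 541, 545, 548, 559, 570, 600
Drop lowest 2 (409, 420) and highest 2 (570, 600)
Remaining (n=6): Σ = 3175, mean = 3175/6 = 529.167

529.2 ms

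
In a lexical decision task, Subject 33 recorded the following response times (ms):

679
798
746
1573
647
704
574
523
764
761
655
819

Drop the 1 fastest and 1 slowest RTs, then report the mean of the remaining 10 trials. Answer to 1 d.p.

Sorted: 523, 574, 647, 655, 679, 704, 746, 761, 764, 798, 819, 1573
Drop lowest 1 (523) and highest 1 (1573)
Remaining (n=10): Σ = 7147, mean = 7147/10 = 714.700

714.7 ms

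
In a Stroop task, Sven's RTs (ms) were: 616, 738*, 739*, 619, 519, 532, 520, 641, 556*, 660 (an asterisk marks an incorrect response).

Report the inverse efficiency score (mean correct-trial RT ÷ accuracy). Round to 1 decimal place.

Correct trials (n=7): 616, 619, 519, 532, 520, 641, 660
Mean correct RT = 4107/7 = 586.7143 ms
Proportion correct = 7/10
IES = 586.7143 / (7/10) = 838.163 ms

838.2 ms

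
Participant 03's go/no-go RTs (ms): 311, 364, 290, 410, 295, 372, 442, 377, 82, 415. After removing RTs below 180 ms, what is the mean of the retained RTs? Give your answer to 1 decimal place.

Excluded: 82
Retained (n=9): Σ = 3276
Mean = 3276/9 = 364.0000

364.0 ms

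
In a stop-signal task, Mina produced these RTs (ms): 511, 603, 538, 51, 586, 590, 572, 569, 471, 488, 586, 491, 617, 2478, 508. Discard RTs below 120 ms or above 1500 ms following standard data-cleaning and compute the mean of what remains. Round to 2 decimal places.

Excluded: 51, 2478
Retained (n=13): Σ = 7130
Mean = 7130/13 = 548.4615

548.46 ms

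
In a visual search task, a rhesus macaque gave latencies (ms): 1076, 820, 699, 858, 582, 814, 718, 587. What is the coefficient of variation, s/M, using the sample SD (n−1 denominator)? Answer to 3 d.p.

0.210

n = 8, Σ = 6154, M = 769.2500
Σ(x−M)² = 182389.500; s = √(182389.500/7) = 161.4176
CV = 161.4176 / 769.2500 = 0.20984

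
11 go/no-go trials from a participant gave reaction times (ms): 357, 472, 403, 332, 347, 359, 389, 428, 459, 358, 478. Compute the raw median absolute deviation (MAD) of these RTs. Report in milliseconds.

39 ms

Sorted: 332, 347, 357, 358, 359, 389, 403, 428, 459, 472, 478 → median = 389
|x − 389|: 32, 83, 14, 57, 42, 30, 0, 39, 70, 31, 89
Sorted deviations: 0, 14, 30, 31, 32, 39, 42, 57, 70, 83, 89 → MAD = 39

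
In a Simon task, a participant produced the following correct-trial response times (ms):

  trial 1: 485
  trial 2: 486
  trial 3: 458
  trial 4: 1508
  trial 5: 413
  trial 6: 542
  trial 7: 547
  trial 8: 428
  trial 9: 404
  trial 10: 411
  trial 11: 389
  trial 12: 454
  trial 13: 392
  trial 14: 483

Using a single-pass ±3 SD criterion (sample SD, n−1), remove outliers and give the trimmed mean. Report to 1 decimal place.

n = 14, ΣRT = 7400, M = 528.571
Σ(x−M)² = 1067073.43; s = √(1067073.43/13) = 286.501
Cutoffs: 528.571 ± 3·286.501 → [-330.9, 1388.1]
Outside: 1508 → excluded.
Retained (n=13): Σ = 5892, mean = 5892/13 = 453.231

453.2 ms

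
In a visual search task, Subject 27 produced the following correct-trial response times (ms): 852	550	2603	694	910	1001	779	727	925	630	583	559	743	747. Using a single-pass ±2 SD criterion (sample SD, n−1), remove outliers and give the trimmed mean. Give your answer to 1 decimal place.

746.2 ms

n = 14, ΣRT = 12303, M = 878.786
Σ(x−M)² = 3454372.36; s = √(3454372.36/13) = 515.481
Cutoffs: 878.786 ± 2·515.481 → [-152.2, 1909.7]
Outside: 2603 → excluded.
Retained (n=13): Σ = 9700, mean = 9700/13 = 746.154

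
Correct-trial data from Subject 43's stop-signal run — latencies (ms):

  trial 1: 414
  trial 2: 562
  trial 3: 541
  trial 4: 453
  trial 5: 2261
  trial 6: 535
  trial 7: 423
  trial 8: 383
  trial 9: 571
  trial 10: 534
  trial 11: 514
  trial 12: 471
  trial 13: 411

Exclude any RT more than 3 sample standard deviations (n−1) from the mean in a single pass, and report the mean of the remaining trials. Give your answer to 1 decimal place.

484.3 ms

n = 13, ΣRT = 8073, M = 621.000
Σ(x−M)² = 2961916.00; s = √(2961916.00/12) = 496.816
Cutoffs: 621.000 ± 3·496.816 → [-869.4, 2111.4]
Outside: 2261 → excluded.
Retained (n=12): Σ = 5812, mean = 5812/12 = 484.333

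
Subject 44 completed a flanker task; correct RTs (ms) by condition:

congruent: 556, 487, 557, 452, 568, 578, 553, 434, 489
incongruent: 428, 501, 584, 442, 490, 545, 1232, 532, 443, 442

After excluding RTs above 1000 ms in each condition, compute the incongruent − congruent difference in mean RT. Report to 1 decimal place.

-29.7 ms

incongruent: exclude 1232
M(congruent) = 4674/9 = 519.333
M(incongruent) = 4407/9 = 489.667
Difference = 489.667 − 519.333 = -29.667 ms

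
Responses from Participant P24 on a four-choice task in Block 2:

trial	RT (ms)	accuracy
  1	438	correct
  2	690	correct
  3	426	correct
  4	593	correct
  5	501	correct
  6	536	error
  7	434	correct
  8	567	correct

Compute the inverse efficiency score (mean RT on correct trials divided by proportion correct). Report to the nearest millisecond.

596 ms

Correct trials (n=7): 438, 690, 426, 593, 501, 434, 567
Mean correct RT = 3649/7 = 521.2857 ms
Proportion correct = 7/8
IES = 521.2857 / (7/8) = 595.755 ms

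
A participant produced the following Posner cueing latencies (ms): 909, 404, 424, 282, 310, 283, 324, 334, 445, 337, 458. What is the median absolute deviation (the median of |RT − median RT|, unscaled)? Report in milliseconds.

Sorted: 282, 283, 310, 324, 334, 337, 404, 424, 445, 458, 909 → median = 337
|x − 337|: 572, 67, 87, 55, 27, 54, 13, 3, 108, 0, 121
Sorted deviations: 0, 3, 13, 27, 54, 55, 67, 87, 108, 121, 572 → MAD = 55

55 ms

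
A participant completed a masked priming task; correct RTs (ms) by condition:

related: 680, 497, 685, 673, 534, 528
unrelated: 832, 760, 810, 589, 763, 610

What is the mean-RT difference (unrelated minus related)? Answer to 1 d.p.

127.8 ms

M(related) = 3597/6 = 599.500
M(unrelated) = 4364/6 = 727.333
Difference = 727.333 − 599.500 = 127.833 ms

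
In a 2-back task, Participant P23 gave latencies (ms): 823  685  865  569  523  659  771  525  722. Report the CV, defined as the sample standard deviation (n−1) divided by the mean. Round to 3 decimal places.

n = 9, Σ = 6142, M = 682.4444
Σ(x−M)² = 126126.222; s = √(126126.222/8) = 125.5618
CV = 125.5618 / 682.4444 = 0.18399

0.184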